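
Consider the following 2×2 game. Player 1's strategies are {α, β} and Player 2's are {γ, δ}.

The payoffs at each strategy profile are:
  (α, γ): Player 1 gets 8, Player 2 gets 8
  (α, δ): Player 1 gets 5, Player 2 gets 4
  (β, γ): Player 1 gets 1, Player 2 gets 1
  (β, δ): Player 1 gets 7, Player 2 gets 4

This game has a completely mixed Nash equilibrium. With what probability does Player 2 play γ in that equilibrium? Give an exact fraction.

2/9

Let q be the probability that Player 2 plays γ. In a completely mixed equilibrium, Player 1 must be indifferent between α and β.
Player 1's expected payoff from α is 8q + 5(1−q); from β it is q + 7(1−q).
Setting these equal: 3q + 5 = −6q + 7, so q = 2/9.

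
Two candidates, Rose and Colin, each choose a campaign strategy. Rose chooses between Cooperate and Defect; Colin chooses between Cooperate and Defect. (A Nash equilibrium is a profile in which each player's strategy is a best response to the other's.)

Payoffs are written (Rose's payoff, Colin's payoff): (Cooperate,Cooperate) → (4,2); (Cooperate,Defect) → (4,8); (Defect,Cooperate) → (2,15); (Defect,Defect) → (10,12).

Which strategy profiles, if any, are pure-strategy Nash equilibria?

(Cooperate, Cooperate): Colin prefers Defect (8 > 2) — not an equilibrium.
(Cooperate, Defect): Rose prefers Defect (10 > 4) — not an equilibrium.
(Defect, Cooperate): Rose prefers Cooperate (4 > 2) — not an equilibrium.
(Defect, Defect): Colin prefers Cooperate (15 > 12) — not an equilibrium.

none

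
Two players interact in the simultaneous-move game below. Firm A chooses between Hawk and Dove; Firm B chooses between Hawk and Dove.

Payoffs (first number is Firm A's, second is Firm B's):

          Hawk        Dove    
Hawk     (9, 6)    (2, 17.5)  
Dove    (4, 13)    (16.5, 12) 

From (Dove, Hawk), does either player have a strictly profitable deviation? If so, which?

Firm A at (Dove, Hawk) earns 4; deviating to Hawk yields 9 — a strict improvement.
Firm B earns 13; deviating to Dove yields 12 — not better.
Only Firm A has a strictly profitable deviation.

Firm A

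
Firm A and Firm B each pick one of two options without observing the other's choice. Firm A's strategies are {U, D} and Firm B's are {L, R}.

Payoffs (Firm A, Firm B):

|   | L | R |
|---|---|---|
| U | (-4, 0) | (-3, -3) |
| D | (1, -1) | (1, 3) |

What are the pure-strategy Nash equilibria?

(U, L): Firm A prefers D (1 > -4) — not an equilibrium.
(U, R): Firm A prefers D (1 > -3); Firm B prefers L (0 > -3) — not an equilibrium.
(D, L): Firm B prefers R (3 > -1) — not an equilibrium.
(D, R): Firm A gets 1 ≥ -3 from U, and Firm B gets 3 ≥ -1 from L — Nash equilibrium.

(D, R)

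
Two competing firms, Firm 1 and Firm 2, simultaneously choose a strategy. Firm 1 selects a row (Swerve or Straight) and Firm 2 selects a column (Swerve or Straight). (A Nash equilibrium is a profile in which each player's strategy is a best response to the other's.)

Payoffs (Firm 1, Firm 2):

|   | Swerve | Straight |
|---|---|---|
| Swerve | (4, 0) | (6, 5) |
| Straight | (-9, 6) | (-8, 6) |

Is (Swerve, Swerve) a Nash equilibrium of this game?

At (Swerve, Swerve), Firm 1 earns 4; switching to Straight would give -9, so Firm 1 has no profitable deviation.
Firm 2 earns 0; switching to Straight would give 5, so Firm 2 would deviate.
Since at least one player can profitably deviate, this is not a Nash equilibrium.

No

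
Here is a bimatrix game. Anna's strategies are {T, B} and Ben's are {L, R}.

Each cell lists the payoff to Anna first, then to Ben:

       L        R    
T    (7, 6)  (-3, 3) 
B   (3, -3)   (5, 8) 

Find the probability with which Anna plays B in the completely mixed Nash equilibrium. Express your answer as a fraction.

Let r be the probability that Anna plays T. In a completely mixed equilibrium, Ben must be indifferent between L and R.
Ben's expected payoff from L is 6r − 3(1−r); from R it is 3r + 8(1−r).
Setting these equal: 9r − 3 = −5r + 8, so r = 11/14.
Therefore Anna plays B with probability 1 − 11/14 = 3/14.

3/14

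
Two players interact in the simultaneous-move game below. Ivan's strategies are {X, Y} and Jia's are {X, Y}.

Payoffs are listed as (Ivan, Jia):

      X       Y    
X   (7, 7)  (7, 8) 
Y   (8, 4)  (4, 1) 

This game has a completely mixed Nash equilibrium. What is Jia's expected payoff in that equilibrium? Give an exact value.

First find x, the probability Ivan plays X, from Jia's indifference between X and Y: 7x + 4(1−x) = 8x + (1−x), giving x = 3/4.
Since Jia is indifferent in equilibrium, Jia's expected payoff equals the payoff from either column against (3/4, 1/4). Using X: 7(3/4) + 4(1/4) = 25/4.

25/4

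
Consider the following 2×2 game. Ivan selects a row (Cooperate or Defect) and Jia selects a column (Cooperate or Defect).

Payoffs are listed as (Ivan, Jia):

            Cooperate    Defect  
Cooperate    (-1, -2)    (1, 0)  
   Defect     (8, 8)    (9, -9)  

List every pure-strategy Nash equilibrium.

(Cooperate, Cooperate): Ivan prefers Defect (8 > -1); Jia prefers Defect (0 > -2) — not an equilibrium.
(Cooperate, Defect): Ivan prefers Defect (9 > 1) — not an equilibrium.
(Defect, Cooperate): Ivan gets 8 ≥ -1 from Cooperate, and Jia gets 8 ≥ -9 from Defect — Nash equilibrium.
(Defect, Defect): Jia prefers Cooperate (8 > -9) — not an equilibrium.

(Defect, Cooperate)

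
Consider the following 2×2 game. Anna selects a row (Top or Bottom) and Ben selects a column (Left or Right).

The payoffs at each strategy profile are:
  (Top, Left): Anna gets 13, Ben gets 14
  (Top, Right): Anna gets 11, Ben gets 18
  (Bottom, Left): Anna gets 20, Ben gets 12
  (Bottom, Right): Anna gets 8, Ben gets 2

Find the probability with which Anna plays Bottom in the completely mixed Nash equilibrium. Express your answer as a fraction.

2/7

Let r be the probability that Anna plays Top. In a completely mixed equilibrium, Ben must be indifferent between Left and Right.
Ben's expected payoff from Left is 14r + 12(1−r); from Right it is 18r + 2(1−r).
Setting these equal: 2r + 12 = 16r + 2, so r = 5/7.
Therefore Anna plays Bottom with probability 1 − 5/7 = 2/7.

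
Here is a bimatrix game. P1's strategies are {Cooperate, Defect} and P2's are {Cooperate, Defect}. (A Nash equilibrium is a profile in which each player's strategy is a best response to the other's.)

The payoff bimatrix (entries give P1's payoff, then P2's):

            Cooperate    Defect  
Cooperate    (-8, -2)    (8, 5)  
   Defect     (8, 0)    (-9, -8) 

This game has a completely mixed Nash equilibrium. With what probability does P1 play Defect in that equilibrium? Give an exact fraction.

7/15

Let r be the probability that P1 plays Cooperate. In a completely mixed equilibrium, P2 must be indifferent between Cooperate and Defect.
P2's expected payoff from Cooperate is −2r; from Defect it is 5r − 8(1−r).
Setting these equal: −2r = 13r − 8, so r = 8/15.
Therefore P1 plays Defect with probability 1 − 8/15 = 7/15.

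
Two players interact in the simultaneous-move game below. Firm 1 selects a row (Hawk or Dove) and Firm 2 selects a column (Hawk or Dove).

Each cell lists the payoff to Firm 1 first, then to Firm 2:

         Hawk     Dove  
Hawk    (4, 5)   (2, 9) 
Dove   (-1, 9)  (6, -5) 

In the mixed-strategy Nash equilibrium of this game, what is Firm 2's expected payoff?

53/9

First find p, the probability Firm 1 plays Hawk, from Firm 2's indifference between Hawk and Dove: 5p + 9(1−p) = 9p − 5(1−p), giving p = 7/9.
Since Firm 2 is indifferent in equilibrium, Firm 2's expected payoff equals the payoff from either column against (7/9, 2/9). Using Hawk: 5(7/9) + 9(2/9) = 53/9.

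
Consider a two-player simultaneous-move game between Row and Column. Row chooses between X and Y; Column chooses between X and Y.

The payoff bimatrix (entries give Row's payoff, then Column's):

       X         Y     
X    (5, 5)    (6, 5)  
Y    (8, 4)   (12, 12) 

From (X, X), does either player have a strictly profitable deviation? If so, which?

Row

Row at (X, X) earns 5; deviating to Y yields 8 — a strict improvement.
Column earns 5; deviating to Y yields 5 — not better.
Only Row has a strictly profitable deviation.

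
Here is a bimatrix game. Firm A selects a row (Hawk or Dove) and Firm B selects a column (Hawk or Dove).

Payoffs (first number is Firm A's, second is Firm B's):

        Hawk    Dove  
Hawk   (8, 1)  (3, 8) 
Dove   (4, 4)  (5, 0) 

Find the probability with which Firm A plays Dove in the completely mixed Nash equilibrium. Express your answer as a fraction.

7/11

Let x be the probability that Firm A plays Hawk. In a completely mixed equilibrium, Firm B must be indifferent between Hawk and Dove.
Firm B's expected payoff from Hawk is x + 4(1−x); from Dove it is 8x.
Setting these equal: −3x + 4 = 8x, so x = 4/11.
Therefore Firm A plays Dove with probability 1 − 4/11 = 7/11.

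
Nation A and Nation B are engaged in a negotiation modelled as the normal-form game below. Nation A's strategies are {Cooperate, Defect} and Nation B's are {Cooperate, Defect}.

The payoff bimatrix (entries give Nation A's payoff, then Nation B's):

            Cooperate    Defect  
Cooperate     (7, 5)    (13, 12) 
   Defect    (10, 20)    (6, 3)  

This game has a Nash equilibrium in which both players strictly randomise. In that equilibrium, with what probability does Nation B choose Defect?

Let q be the probability that Nation B plays Cooperate. In a completely mixed equilibrium, Nation A must be indifferent between Cooperate and Defect.
Nation A's expected payoff from Cooperate is 7q + 13(1−q); from Defect it is 10q + 6(1−q).
Setting these equal: −6q + 13 = 4q + 6, so q = 7/10.
Therefore Nation B plays Defect with probability 1 − 7/10 = 3/10.

3/10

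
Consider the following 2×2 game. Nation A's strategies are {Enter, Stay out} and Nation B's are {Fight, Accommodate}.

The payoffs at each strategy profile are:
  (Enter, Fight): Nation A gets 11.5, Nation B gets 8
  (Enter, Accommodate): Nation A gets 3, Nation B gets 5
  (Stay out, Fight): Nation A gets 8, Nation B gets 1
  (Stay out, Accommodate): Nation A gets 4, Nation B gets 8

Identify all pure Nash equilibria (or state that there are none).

(Enter, Fight) and (Stay out, Accommodate)

(Enter, Fight): Nation A gets 11.5 ≥ 8 from Stay out, and Nation B gets 8 ≥ 5 from Accommodate — Nash equilibrium.
(Enter, Accommodate): Nation A prefers Stay out (4 > 3); Nation B prefers Fight (8 > 5) — not an equilibrium.
(Stay out, Fight): Nation A prefers Enter (11.5 > 8); Nation B prefers Accommodate (8 > 1) — not an equilibrium.
(Stay out, Accommodate): Nation A gets 4 ≥ 3 from Enter, and Nation B gets 8 ≥ 1 from Fight — Nash equilibrium.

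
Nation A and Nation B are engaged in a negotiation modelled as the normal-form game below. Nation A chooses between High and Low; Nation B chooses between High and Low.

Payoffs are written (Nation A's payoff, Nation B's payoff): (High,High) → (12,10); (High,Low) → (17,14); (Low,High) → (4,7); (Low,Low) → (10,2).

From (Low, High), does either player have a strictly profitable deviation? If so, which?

Nation A

Nation A at (Low, High) earns 4; deviating to High yields 12 — a strict improvement.
Nation B earns 7; deviating to Low yields 2 — not better.
Only Nation A has a strictly profitable deviation.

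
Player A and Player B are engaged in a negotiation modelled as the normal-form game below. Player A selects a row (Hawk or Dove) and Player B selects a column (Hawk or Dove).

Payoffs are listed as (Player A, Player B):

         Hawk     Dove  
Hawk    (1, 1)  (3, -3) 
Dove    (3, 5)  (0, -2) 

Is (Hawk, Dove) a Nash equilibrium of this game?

No

At (Hawk, Dove), Player A earns 3; switching to Dove would give 0, so Player A has no profitable deviation.
Player B earns -3; switching to Hawk would give 1, so Player B would deviate.
Since at least one player can profitably deviate, this is not a Nash equilibrium.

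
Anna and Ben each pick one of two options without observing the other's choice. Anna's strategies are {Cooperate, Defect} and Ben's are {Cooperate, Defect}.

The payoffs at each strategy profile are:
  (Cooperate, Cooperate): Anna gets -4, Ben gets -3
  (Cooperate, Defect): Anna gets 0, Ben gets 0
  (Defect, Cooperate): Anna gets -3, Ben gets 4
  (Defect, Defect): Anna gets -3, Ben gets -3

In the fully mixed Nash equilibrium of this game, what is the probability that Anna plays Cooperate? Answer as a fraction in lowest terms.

7/10

Let p be the probability that Anna plays Cooperate. In a completely mixed equilibrium, Ben must be indifferent between Cooperate and Defect.
Ben's expected payoff from Cooperate is −3p + 4(1−p); from Defect it is −3(1−p).
Setting these equal: −7p + 4 = 3p − 3, so p = 7/10.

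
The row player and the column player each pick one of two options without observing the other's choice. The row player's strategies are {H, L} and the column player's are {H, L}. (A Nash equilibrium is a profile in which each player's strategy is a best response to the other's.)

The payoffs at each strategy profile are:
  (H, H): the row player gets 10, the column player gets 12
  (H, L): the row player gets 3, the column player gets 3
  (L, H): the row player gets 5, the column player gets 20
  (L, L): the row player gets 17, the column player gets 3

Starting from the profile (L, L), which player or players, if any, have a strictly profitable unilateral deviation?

The column player

The row player at (L, L) earns 17; deviating to H yields 3 — not better.
The column player earns 3; deviating to H yields 20 — a strict improvement.
Only the column player has a strictly profitable deviation.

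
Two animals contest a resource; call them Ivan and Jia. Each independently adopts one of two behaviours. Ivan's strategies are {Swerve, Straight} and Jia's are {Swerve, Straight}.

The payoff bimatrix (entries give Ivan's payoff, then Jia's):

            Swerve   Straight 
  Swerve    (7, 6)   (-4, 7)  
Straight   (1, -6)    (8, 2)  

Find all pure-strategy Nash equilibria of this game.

(Swerve, Swerve): Jia prefers Straight (7 > 6) — not an equilibrium.
(Swerve, Straight): Ivan prefers Straight (8 > -4) — not an equilibrium.
(Straight, Swerve): Ivan prefers Swerve (7 > 1); Jia prefers Straight (2 > -6) — not an equilibrium.
(Straight, Straight): Ivan gets 8 ≥ -4 from Swerve, and Jia gets 2 ≥ -6 from Swerve — Nash equilibrium.

(Straight, Straight)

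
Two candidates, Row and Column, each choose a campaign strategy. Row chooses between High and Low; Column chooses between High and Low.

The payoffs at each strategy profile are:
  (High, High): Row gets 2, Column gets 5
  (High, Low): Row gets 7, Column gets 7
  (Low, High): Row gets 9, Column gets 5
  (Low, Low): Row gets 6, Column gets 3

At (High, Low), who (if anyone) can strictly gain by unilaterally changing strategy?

Row at (High, Low) earns 7; deviating to Low yields 6 — not better.
Column earns 7; deviating to High yields 5 — not better.
Neither player can strictly improve; the profile is a Nash equilibrium.

Neither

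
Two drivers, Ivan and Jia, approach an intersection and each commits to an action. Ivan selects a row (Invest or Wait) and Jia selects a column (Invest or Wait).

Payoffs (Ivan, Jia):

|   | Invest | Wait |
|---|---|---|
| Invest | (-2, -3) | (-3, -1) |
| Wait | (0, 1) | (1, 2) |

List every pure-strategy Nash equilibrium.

(Invest, Invest): Ivan prefers Wait (0 > -2); Jia prefers Wait (-1 > -3) — not an equilibrium.
(Invest, Wait): Ivan prefers Wait (1 > -3) — not an equilibrium.
(Wait, Invest): Jia prefers Wait (2 > 1) — not an equilibrium.
(Wait, Wait): Ivan gets 1 ≥ -3 from Invest, and Jia gets 2 ≥ 1 from Invest — Nash equilibrium.

(Wait, Wait)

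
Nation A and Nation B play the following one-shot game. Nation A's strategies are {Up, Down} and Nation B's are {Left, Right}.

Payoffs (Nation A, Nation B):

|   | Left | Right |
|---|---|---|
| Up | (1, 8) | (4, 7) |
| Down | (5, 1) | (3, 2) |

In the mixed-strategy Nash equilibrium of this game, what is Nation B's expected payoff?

9/2

First find x, the probability Nation A plays Up, from Nation B's indifference between Left and Right: 8x + (1−x) = 7x + 2(1−x), giving x = 1/2.
Since Nation B is indifferent in equilibrium, Nation B's expected payoff equals the payoff from either column against (1/2, 1/2). Using Left: 8(1/2) + (1/2) = 9/2.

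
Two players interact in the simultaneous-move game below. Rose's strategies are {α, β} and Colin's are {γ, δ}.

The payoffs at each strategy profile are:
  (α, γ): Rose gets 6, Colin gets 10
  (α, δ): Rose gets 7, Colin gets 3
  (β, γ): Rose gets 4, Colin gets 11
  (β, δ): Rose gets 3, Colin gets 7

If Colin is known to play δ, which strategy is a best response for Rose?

α

Against δ, Rose earns 7 from α and 3 from β.
So α is the best response.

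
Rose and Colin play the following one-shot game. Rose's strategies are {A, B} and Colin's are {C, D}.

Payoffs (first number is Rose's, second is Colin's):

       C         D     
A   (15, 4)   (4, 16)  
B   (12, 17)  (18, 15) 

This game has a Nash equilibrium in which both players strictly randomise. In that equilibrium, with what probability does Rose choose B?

6/7

Let x be the probability that Rose plays A. In a completely mixed equilibrium, Colin must be indifferent between C and D.
Colin's expected payoff from C is 4x + 17(1−x); from D it is 16x + 15(1−x).
Setting these equal: −13x + 17 = x + 15, so x = 1/7.
Therefore Rose plays B with probability 1 − 1/7 = 6/7.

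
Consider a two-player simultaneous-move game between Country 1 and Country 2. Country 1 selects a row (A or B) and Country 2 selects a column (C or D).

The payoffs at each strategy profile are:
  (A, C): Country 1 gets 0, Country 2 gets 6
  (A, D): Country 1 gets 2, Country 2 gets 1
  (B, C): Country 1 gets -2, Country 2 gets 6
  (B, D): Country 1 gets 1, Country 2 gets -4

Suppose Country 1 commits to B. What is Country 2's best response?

Against B, Country 2 earns 6 from C and -4 from D.
So C is the best response.

C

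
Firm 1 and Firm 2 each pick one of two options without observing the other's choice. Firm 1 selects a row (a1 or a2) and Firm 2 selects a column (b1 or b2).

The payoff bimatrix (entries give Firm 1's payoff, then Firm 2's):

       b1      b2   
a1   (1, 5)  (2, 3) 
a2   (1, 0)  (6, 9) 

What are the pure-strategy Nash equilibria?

(a1, b1) and (a2, b2)

(a1, b1): Firm 1 gets 1 ≥ 1 from a2, and Firm 2 gets 5 ≥ 3 from b2 — Nash equilibrium.
(a1, b2): Firm 1 prefers a2 (6 > 2); Firm 2 prefers b1 (5 > 3) — not an equilibrium.
(a2, b1): Firm 2 prefers b2 (9 > 0) — not an equilibrium.
(a2, b2): Firm 1 gets 6 ≥ 2 from a1, and Firm 2 gets 9 ≥ 0 from b1 — Nash equilibrium.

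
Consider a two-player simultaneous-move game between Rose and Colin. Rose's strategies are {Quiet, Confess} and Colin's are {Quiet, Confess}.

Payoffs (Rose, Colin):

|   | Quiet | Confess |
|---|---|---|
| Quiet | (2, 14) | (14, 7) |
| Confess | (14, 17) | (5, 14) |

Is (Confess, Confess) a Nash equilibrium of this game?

At (Confess, Confess), Rose earns 5; switching to Quiet would give 14, so Rose would deviate.
Colin earns 14; switching to Quiet would give 17, so Colin would deviate.
Since at least one player can profitably deviate, this is not a Nash equilibrium.

No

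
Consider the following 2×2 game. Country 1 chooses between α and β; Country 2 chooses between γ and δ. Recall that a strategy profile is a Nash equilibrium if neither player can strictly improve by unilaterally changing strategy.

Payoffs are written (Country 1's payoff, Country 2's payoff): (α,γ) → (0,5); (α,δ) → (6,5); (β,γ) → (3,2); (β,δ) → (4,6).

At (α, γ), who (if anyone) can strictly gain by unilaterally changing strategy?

Country 1

Country 1 at (α, γ) earns 0; deviating to β yields 3 — a strict improvement.
Country 2 earns 5; deviating to δ yields 5 — not better.
Only Country 1 has a strictly profitable deviation.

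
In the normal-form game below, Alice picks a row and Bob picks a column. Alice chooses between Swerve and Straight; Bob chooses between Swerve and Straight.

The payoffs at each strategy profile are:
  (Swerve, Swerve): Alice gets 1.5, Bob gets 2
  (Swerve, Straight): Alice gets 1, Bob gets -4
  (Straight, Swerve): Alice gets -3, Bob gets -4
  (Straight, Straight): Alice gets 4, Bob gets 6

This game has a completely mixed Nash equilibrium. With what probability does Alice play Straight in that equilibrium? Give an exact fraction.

Let x be the probability that Alice plays Swerve. In a completely mixed equilibrium, Bob must be indifferent between Swerve and Straight.
Bob's expected payoff from Swerve is 2x − 4(1−x); from Straight it is −4x + 6(1−x).
Setting these equal: 6x − 4 = −10x + 6, so x = 5/8.
Therefore Alice plays Straight with probability 1 − 5/8 = 3/8.

3/8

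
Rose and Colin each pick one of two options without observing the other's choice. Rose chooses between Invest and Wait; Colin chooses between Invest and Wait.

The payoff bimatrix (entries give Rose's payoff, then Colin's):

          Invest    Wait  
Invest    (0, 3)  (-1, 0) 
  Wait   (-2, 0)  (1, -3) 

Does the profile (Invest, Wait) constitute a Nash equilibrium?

No

At (Invest, Wait), Rose earns -1; switching to Wait would give 1, so Rose would deviate.
Colin earns 0; switching to Invest would give 3, so Colin would deviate.
Since at least one player can profitably deviate, this is not a Nash equilibrium.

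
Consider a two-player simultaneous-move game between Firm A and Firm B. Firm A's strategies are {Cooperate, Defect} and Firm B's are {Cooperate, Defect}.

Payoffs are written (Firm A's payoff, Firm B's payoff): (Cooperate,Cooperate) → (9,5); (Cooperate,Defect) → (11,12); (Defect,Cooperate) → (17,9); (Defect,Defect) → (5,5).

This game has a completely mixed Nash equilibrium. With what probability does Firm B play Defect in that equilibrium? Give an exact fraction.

Let c be the probability that Firm B plays Cooperate. In a completely mixed equilibrium, Firm A must be indifferent between Cooperate and Defect.
Firm A's expected payoff from Cooperate is 9c + 11(1−c); from Defect it is 17c + 5(1−c).
Setting these equal: −2c + 11 = 12c + 5, so c = 3/7.
Therefore Firm B plays Defect with probability 1 − 3/7 = 4/7.

4/7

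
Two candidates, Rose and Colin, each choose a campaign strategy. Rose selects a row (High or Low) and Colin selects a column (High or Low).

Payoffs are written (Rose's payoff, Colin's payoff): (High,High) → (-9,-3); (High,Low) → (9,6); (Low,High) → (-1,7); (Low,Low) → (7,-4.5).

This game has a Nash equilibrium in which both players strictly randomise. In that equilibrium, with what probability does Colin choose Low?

Let q be the probability that Colin plays High. In a completely mixed equilibrium, Rose must be indifferent between High and Low.
Rose's expected payoff from High is −9q + 9(1−q); from Low it is −q + 7(1−q).
Setting these equal: −18q + 9 = −8q + 7, so q = 1/5.
Therefore Colin plays Low with probability 1 − 1/5 = 4/5.

4/5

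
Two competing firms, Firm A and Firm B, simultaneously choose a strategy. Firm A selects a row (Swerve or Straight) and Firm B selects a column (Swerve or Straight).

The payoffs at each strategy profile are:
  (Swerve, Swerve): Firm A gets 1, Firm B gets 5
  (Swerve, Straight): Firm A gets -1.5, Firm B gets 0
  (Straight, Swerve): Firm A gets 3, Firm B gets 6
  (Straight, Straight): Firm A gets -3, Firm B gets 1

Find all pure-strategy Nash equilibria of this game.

(Straight, Swerve)

(Swerve, Swerve): Firm A prefers Straight (3 > 1) — not an equilibrium.
(Swerve, Straight): Firm B prefers Swerve (5 > 0) — not an equilibrium.
(Straight, Swerve): Firm A gets 3 ≥ 1 from Swerve, and Firm B gets 6 ≥ 1 from Straight — Nash equilibrium.
(Straight, Straight): Firm A prefers Swerve (-1.5 > -3); Firm B prefers Swerve (6 > 1) — not an equilibrium.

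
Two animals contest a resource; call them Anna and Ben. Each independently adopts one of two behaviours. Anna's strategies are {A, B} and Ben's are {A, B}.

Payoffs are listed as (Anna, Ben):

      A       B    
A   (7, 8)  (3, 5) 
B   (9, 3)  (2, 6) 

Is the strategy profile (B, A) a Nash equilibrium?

At (B, A), Anna earns 9; switching to A would give 7, so Anna has no profitable deviation.
Ben earns 3; switching to B would give 6, so Ben would deviate.
Since at least one player can profitably deviate, this is not a Nash equilibrium.

No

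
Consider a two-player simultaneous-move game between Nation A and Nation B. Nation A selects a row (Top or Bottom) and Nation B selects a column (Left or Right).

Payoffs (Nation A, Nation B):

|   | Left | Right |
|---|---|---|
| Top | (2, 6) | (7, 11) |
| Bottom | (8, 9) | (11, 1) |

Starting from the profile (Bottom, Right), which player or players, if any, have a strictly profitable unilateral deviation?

Nation A at (Bottom, Right) earns 11; deviating to Top yields 7 — not better.
Nation B earns 1; deviating to Left yields 9 — a strict improvement.
Only Nation B has a strictly profitable deviation.

Nation B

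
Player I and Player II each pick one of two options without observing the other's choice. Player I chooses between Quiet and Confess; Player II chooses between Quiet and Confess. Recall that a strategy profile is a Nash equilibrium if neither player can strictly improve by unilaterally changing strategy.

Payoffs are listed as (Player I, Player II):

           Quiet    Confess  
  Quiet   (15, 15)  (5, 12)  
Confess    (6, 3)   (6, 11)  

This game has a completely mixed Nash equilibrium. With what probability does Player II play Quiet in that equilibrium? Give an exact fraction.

Let y be the probability that Player II plays Quiet. In a completely mixed equilibrium, Player I must be indifferent between Quiet and Confess.
Player I's expected payoff from Quiet is 15y + 5(1−y); from Confess it is 6y + 6(1−y).
Setting these equal: 10y + 5 = 6, so y = 1/10.

1/10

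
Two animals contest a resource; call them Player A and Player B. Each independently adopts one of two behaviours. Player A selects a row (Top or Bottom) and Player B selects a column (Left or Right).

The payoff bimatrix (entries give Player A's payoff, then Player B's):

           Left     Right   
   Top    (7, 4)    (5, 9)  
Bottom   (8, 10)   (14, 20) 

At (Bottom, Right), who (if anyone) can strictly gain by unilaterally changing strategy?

Player A at (Bottom, Right) earns 14; deviating to Top yields 5 — not better.
Player B earns 20; deviating to Left yields 10 — not better.
Neither player can strictly improve; the profile is a Nash equilibrium.

Neither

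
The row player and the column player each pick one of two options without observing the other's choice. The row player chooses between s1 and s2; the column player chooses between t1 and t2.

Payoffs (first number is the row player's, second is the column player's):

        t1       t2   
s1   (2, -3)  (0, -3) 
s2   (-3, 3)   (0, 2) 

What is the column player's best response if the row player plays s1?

either — both t1 and t2 are best responses

Against s1, the column player earns -3 from t1 and -3 from t2.
So either strategy is a best response.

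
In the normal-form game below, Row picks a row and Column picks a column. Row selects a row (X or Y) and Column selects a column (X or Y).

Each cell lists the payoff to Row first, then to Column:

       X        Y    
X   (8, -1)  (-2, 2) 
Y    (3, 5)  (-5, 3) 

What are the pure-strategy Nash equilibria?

(X, Y)

(X, X): Column prefers Y (2 > -1) — not an equilibrium.
(X, Y): Row gets -2 ≥ -5 from Y, and Column gets 2 ≥ -1 from X — Nash equilibrium.
(Y, X): Row prefers X (8 > 3) — not an equilibrium.
(Y, Y): Row prefers X (-2 > -5); Column prefers X (5 > 3) — not an equilibrium.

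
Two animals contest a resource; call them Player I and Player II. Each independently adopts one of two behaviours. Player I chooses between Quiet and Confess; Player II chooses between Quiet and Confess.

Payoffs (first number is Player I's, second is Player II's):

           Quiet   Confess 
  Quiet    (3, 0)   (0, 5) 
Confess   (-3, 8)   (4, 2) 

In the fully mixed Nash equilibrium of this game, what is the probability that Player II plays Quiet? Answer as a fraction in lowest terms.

2/5

Let c be the probability that Player II plays Quiet. In a completely mixed equilibrium, Player I must be indifferent between Quiet and Confess.
Player I's expected payoff from Quiet is 3c; from Confess it is −3c + 4(1−c).
Setting these equal: 3c = −7c + 4, so c = 2/5.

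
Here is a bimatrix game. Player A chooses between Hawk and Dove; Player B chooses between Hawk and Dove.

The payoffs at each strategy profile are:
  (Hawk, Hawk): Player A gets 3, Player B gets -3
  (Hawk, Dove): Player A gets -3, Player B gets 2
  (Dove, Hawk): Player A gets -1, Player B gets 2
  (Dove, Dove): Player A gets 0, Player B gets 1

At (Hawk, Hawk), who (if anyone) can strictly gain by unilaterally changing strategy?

Player B

Player A at (Hawk, Hawk) earns 3; deviating to Dove yields -1 — not better.
Player B earns -3; deviating to Dove yields 2 — a strict improvement.
Only Player B has a strictly profitable deviation.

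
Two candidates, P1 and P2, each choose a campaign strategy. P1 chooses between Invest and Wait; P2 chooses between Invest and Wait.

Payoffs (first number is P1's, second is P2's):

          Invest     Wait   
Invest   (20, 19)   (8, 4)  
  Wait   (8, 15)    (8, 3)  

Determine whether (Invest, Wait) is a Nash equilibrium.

No

At (Invest, Wait), P1 earns 8; switching to Wait would give 8, so P1 has no profitable deviation.
P2 earns 4; switching to Invest would give 19, so P2 would deviate.
Since at least one player can profitably deviate, this is not a Nash equilibrium.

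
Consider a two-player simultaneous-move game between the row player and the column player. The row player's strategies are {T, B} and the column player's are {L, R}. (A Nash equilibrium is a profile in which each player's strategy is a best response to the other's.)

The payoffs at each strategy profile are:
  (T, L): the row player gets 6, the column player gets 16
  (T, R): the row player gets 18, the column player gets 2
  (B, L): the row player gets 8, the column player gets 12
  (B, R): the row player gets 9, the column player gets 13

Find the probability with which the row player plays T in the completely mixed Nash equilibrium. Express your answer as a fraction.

Let r be the probability that the row player plays T. In a completely mixed equilibrium, the column player must be indifferent between L and R.
The column player's expected payoff from L is 16r + 12(1−r); from R it is 2r + 13(1−r).
Setting these equal: 4r + 12 = −11r + 13, so r = 1/15.

1/15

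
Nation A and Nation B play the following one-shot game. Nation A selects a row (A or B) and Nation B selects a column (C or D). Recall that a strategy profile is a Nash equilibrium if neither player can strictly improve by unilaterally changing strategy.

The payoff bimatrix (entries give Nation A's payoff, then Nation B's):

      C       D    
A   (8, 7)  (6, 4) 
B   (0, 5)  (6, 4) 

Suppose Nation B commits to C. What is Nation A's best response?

A

Against C, Nation A earns 8 from A and 0 from B.
So A is the best response.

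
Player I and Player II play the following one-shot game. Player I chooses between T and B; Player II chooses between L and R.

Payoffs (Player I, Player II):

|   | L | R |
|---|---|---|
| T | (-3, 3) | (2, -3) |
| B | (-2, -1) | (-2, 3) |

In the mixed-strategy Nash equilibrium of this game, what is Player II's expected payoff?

First find p, the probability Player I plays T, from Player II's indifference between L and R: 3p − (1−p) = −3p + 3(1−p), giving p = 2/5.
Since Player II is indifferent in equilibrium, Player II's expected payoff equals the payoff from either column against (2/5, 3/5). Using L: 3(2/5) − (3/5) = 3/5.

3/5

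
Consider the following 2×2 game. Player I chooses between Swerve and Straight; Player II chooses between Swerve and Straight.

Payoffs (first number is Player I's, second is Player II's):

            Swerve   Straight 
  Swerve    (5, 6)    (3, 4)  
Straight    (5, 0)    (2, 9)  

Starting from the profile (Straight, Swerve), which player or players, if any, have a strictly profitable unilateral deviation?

Player I at (Straight, Swerve) earns 5; deviating to Swerve yields 5 — not better.
Player II earns 0; deviating to Straight yields 9 — a strict improvement.
Only Player II has a strictly profitable deviation.

Player II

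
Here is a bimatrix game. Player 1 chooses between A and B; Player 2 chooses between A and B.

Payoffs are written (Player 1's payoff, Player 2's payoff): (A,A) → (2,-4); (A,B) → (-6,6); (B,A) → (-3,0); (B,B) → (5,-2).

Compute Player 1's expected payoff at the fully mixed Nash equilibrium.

-1/2

First find q, the probability Player 2 plays A, from Player 1's indifference between A and B: 2q − 6(1−q) = −3q + 5(1−q), giving q = 11/16.
Since Player 1 is indifferent in equilibrium, Player 1's expected payoff equals the payoff from either row against (11/16, 5/16). Using A: 2(11/16) − 6(5/16) = -1/2.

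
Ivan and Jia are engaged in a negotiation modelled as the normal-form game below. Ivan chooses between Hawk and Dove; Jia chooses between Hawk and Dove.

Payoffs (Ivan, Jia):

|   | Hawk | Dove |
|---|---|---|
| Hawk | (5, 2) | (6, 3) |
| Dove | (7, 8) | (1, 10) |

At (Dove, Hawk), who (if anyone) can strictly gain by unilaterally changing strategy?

Ivan at (Dove, Hawk) earns 7; deviating to Hawk yields 5 — not better.
Jia earns 8; deviating to Dove yields 10 — a strict improvement.
Only Jia has a strictly profitable deviation.

Jia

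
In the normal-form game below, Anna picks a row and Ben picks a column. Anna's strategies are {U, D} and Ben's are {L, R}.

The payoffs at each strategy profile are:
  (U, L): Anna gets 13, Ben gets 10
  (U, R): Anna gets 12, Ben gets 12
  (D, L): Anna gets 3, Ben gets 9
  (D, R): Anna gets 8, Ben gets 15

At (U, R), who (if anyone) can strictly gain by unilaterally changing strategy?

Anna at (U, R) earns 12; deviating to D yields 8 — not better.
Ben earns 12; deviating to L yields 10 — not better.
Neither player can strictly improve; the profile is a Nash equilibrium.

Neither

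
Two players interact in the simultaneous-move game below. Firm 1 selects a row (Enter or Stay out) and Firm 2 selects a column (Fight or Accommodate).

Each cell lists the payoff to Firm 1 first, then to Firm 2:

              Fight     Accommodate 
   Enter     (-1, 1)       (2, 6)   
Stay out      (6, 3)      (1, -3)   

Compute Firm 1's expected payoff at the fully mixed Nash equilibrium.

13/8

First find q, the probability Firm 2 plays Fight, from Firm 1's indifference between Enter and Stay out: −q + 2(1−q) = 6q + (1−q), giving q = 1/8.
Since Firm 1 is indifferent in equilibrium, Firm 1's expected payoff equals the payoff from either row against (1/8, 7/8). Using Enter: −(1/8) + 2(7/8) = 13/8.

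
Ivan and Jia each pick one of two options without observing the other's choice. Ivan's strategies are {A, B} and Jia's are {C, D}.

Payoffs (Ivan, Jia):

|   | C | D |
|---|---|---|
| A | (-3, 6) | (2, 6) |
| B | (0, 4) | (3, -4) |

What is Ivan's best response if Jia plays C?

B

Against C, Ivan earns -3 from A and 0 from B.
So B is the best response.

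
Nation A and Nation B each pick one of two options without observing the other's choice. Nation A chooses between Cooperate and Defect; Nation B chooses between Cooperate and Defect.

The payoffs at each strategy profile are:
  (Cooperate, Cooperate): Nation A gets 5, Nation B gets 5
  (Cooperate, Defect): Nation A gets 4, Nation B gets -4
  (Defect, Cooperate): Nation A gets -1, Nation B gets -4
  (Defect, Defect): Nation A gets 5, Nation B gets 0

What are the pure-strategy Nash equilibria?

(Cooperate, Cooperate) and (Defect, Defect)

(Cooperate, Cooperate): Nation A gets 5 ≥ -1 from Defect, and Nation B gets 5 ≥ -4 from Defect — Nash equilibrium.
(Cooperate, Defect): Nation A prefers Defect (5 > 4); Nation B prefers Cooperate (5 > -4) — not an equilibrium.
(Defect, Cooperate): Nation A prefers Cooperate (5 > -1); Nation B prefers Defect (0 > -4) — not an equilibrium.
(Defect, Defect): Nation A gets 5 ≥ 4 from Cooperate, and Nation B gets 0 ≥ -4 from Cooperate — Nash equilibrium.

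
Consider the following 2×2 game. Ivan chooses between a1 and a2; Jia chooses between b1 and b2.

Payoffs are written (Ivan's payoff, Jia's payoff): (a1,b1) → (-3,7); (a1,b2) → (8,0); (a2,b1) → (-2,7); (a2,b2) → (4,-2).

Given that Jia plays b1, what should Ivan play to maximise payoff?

Against b1, Ivan earns -3 from a1 and -2 from a2.
So a2 is the best response.

a2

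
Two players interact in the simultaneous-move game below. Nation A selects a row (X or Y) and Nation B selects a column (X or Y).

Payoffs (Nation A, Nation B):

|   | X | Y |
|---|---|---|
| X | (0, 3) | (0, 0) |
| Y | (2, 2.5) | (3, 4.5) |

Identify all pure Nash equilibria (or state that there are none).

(X, X): Nation A prefers Y (2 > 0) — not an equilibrium.
(X, Y): Nation A prefers Y (3 > 0); Nation B prefers X (3 > 0) — not an equilibrium.
(Y, X): Nation B prefers Y (4.5 > 2.5) — not an equilibrium.
(Y, Y): Nation A gets 3 ≥ 0 from X, and Nation B gets 4.5 ≥ 2.5 from X — Nash equilibrium.

(Y, Y)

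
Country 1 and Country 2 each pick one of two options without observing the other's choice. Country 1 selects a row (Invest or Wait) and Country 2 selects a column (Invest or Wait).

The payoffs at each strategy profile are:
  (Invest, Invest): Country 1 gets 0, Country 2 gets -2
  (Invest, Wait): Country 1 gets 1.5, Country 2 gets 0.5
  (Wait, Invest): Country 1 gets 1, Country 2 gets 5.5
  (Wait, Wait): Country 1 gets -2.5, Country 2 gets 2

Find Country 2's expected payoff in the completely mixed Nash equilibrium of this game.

9/8

First find p, the probability Country 1 plays Invest, from Country 2's indifference between Invest and Wait: −2p + 5.5(1−p) = 0.5p + 2(1−p), giving p = 7/12.
Since Country 2 is indifferent in equilibrium, Country 2's expected payoff equals the payoff from either column against (7/12, 5/12). Using Invest: −2(7/12) + 5.5(5/12) = 9/8.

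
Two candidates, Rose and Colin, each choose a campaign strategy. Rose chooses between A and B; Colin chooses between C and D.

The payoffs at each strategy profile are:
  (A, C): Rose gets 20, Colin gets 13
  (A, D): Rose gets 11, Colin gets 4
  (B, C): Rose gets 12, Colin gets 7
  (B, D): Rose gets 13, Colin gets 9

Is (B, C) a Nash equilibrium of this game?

No

At (B, C), Rose earns 12; switching to A would give 20, so Rose would deviate.
Colin earns 7; switching to D would give 9, so Colin would deviate.
Since at least one player can profitably deviate, this is not a Nash equilibrium.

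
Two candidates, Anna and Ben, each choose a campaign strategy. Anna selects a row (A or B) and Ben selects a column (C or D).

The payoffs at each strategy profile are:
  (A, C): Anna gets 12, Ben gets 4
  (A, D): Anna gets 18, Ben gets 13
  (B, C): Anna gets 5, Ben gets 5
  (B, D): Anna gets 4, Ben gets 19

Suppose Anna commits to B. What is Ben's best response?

Against B, Ben earns 5 from C and 19 from D.
So D is the best response.

D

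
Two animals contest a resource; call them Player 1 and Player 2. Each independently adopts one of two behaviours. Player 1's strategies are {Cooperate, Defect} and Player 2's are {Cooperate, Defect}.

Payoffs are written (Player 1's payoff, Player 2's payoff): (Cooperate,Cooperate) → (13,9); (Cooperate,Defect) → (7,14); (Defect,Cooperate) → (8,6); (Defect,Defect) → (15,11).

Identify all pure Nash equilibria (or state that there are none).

(Cooperate, Cooperate): Player 2 prefers Defect (14 > 9) — not an equilibrium.
(Cooperate, Defect): Player 1 prefers Defect (15 > 7) — not an equilibrium.
(Defect, Cooperate): Player 1 prefers Cooperate (13 > 8); Player 2 prefers Defect (11 > 6) — not an equilibrium.
(Defect, Defect): Player 1 gets 15 ≥ 7 from Cooperate, and Player 2 gets 11 ≥ 6 from Cooperate — Nash equilibrium.

(Defect, Defect)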